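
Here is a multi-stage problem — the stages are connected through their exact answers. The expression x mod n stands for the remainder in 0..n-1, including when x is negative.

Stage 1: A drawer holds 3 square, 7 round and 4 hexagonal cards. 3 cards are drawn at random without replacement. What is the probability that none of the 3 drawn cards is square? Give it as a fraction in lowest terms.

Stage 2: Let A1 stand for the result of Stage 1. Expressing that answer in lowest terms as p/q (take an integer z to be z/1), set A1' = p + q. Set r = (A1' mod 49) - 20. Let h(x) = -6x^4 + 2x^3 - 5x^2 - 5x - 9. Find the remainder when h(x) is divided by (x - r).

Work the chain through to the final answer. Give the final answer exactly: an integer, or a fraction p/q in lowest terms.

-770117

Stage 1: total draws C(14,3) = 364; favorable C(11,3) = 165; P = 165/364; answer 165/364
Stage 2: A1 = 165/364; threaded value p + q = 529; r = 19; remainder = value at the root: -6*(19)^4 + 2*(19)^3 - 5*(19)^2 - 5*(19)^1 - 9 = (-781926) + (13718) + (-1805) + (-95) + (-9) = -770117; answer -770117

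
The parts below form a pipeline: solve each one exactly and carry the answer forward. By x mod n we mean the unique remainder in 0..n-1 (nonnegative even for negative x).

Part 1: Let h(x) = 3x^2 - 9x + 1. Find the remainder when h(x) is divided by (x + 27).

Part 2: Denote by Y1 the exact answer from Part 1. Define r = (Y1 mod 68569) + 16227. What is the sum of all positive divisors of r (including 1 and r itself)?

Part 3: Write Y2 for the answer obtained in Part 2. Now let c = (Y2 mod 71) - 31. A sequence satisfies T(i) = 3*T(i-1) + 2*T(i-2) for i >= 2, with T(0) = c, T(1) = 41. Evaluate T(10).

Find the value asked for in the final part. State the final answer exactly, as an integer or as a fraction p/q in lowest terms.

Part 1: remainder = value at the root: 3*(-27)^2 - 9*(-27)^1 + 1 = (2187) + (243) + (1) = 2431; answer 2431
Part 2: Y1 = 2431; r = 18658; 18658 = 2 * 19 * 491; sigma = (1 + 2) * (1 + 19) * (1 + 491) = 3 * 20 * 492 = 29520; answer 29520
Part 3: Y2 = 29520; c = 24; T(2) = 3*(41) + 2*(24) = 171; iterating: T(2)=171, T(3)=595, T(4)=2127, T(5)=7571, T(6)=26967, T(7)=96043, T(8)=342063, T(9)=1218275, T(10)=4338951; answer 4338951

4338951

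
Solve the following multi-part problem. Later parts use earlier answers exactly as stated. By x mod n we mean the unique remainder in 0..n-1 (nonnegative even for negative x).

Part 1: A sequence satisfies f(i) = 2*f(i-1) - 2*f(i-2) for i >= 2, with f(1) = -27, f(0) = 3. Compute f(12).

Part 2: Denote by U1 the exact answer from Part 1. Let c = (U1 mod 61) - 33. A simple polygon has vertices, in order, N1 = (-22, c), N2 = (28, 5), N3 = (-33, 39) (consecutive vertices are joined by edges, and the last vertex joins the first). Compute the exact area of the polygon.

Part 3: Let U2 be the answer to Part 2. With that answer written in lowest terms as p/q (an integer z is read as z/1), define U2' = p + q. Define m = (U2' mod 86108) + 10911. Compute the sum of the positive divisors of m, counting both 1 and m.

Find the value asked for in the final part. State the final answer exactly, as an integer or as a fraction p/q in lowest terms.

Part 1: f(2) = 2*(-27) - 2*(3) = -60; iterating: f(2)=-60, f(3)=-66, f(4)=-12, f(5)=108, f(6)=240, f(7)=264, f(8)=48, f(9)=-432, f(10)=-960, f(11)=-1056, f(12)=-192; answer -192
Part 2: U1 = -192; c = 19; cross terms: (-22*5 - 28*19)=-642, (28*39 - -33*5)=1257, (-33*19 - -22*39)=231; twice the area = |846| = 846; area = 423; answer 423
Part 3: U2 = 423; threaded value p + q = 424; m = 11335; 11335 = 5 * 2267; sigma = (1 + 5) * (1 + 2267) = 6 * 2268 = 13608; answer 13608

13608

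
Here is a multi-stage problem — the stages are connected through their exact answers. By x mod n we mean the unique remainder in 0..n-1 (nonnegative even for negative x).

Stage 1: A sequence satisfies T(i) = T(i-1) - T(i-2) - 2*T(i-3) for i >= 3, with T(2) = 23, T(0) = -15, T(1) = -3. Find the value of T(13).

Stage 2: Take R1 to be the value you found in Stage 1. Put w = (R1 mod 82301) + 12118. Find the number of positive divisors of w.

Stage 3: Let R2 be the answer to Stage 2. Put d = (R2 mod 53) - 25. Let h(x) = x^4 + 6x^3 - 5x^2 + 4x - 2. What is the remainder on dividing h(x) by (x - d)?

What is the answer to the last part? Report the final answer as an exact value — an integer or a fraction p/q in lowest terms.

52528

Stage 1: T(3) = 1*(23) - 1*(-3) - 2*(-15) = 56; iterating: T(3)=56, T(4)=39, T(5)=-63, T(6)=-214, T(7)=-229, T(8)=111, T(9)=768, T(10)=1115, T(11)=125, T(12)=-2526, T(13)=-4881; answer -4881
Stage 2: R1 = -4881; w = 89538; 89538 = 2 * 3 * 14923; number of divisors = (1+1) * (1+1) * (1+1) = 8; answer 8
Stage 3: R2 = 8; d = -17; remainder = value at the root: 1*(-17)^4 + 6*(-17)^3 - 5*(-17)^2 + 4*(-17)^1 - 2 = (83521) + (-29478) + (-1445) + (-68) + (-2) = 52528; answer 52528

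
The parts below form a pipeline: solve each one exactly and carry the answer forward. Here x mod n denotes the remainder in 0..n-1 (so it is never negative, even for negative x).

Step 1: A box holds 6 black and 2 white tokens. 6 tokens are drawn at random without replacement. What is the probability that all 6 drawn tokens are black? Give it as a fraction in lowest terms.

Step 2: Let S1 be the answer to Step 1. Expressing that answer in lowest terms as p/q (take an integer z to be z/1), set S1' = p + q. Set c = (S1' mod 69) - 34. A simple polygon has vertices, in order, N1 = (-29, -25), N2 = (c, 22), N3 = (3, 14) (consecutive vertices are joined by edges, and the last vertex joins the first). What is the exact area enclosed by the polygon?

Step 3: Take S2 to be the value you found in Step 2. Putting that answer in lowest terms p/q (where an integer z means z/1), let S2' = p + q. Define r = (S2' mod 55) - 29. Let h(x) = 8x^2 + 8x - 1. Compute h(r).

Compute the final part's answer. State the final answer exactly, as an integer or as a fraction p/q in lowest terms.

2735

Step 1: total draws C(8,6) = 28; favorable C(6,6) = 1; P = 1/28; answer 1/28
Step 2: S1 = 1/28; threaded value p + q = 29; c = -5; cross terms: (-29*22 - -5*-25)=-763, (-5*14 - 3*22)=-136, (3*-25 - -29*14)=331; twice the area = |-568| = 568; area = 284; answer 284
Step 3: S2 = 284; threaded value p + q = 285; r = -19; 8*(-19)^2 + 8*(-19)^1 - 1 = (2888) + (-152) + (-1) = 2735; answer 2735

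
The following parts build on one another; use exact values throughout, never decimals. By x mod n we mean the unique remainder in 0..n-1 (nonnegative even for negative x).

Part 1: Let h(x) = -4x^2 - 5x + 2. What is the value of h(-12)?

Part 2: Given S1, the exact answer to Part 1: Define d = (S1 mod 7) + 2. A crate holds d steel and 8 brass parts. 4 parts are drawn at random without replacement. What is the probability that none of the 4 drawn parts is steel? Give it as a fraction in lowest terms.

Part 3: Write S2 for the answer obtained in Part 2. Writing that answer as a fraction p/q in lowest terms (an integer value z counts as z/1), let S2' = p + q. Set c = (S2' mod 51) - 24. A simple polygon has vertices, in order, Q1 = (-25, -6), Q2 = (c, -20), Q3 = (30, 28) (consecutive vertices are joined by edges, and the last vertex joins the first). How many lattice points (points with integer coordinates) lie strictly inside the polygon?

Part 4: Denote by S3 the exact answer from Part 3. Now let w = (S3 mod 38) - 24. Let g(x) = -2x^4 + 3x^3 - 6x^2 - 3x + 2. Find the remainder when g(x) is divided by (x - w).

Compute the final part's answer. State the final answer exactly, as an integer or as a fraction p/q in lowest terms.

-1758

Part 1: -4*(-12)^2 - 5*(-12)^1 + 2 = (-576) + (60) + (2) = -514; answer -514
Part 2: S1 = -514; d = 6; total draws C(14,4) = 1001; favorable C(8,4) = 70; P = 10/143; answer 10/143
Part 3: S2 = 10/143; threaded value p + q = 153; c = -24; cross terms: (-25*-20 - -24*-6)=356, (-24*28 - 30*-20)=-72, (30*-6 - -25*28)=520; twice the area = |804| = 804; area = 402; boundary points = 1 + 6 + 1 = 8; strictly interior points = area - boundary/2 + 1 = 399; answer 399
Part 4: S3 = 399; w = -5; remainder = value at the root: -2*(-5)^4 + 3*(-5)^3 - 6*(-5)^2 - 3*(-5)^1 + 2 = (-1250) + (-375) + (-150) + (15) + (2) = -1758; answer -1758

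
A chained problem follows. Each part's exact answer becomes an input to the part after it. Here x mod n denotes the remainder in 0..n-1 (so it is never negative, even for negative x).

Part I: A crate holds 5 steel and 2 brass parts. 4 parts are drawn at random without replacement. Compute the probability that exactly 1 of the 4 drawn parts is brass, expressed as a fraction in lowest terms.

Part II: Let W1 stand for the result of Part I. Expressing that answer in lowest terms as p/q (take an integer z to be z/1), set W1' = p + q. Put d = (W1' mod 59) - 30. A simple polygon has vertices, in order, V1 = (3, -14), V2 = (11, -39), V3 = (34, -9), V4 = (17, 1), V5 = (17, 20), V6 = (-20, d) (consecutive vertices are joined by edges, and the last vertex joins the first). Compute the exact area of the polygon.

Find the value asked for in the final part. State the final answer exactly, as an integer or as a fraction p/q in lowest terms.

Part I: total draws C(7,4) = 35; favorable C(2,1)*C(5,3) = 20; P = 4/7; answer 4/7
Part II: W1 = 4/7; threaded value p + q = 11; d = -19; cross terms: (3*-39 - 11*-14)=37, (11*-9 - 34*-39)=1227, (34*1 - 17*-9)=187, (17*20 - 17*1)=323, (17*-19 - -20*20)=77, (-20*-14 - 3*-19)=337; twice the area = |2188| = 2188; area = 1094; answer 1094

1094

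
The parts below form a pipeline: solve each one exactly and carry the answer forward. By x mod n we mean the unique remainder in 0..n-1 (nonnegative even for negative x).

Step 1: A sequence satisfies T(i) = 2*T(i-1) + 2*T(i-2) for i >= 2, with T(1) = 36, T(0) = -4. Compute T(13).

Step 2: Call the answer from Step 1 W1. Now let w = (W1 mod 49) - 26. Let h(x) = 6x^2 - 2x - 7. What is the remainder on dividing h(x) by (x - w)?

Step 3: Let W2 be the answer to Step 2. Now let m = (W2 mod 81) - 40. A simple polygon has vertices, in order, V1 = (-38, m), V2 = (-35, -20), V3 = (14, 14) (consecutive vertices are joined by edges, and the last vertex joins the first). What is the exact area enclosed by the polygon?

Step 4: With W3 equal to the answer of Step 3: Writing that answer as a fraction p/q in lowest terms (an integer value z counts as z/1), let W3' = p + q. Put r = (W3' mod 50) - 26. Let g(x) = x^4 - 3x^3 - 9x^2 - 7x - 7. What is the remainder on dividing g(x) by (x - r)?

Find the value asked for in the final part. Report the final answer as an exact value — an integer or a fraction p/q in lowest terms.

Step 1: T(2) = 2*(36) + 2*(-4) = 64; iterating: T(2)=64, T(3)=200, T(4)=528, T(5)=1456, T(6)=3968, T(7)=10848, T(8)=29632, T(9)=80960, T(10)=221184, T(11)=604288, T(12)=1650944, T(13)=4510464; answer 4510464
Step 2: W1 = 4510464; w = -12; remainder = value at the root: 6*(-12)^2 - 2*(-12)^1 - 7 = (864) + (24) + (-7) = 881; answer 881
Step 3: W2 = 881; m = 31; cross terms: (-38*-20 - -35*31)=1845, (-35*14 - 14*-20)=-210, (14*31 - -38*14)=966; twice the area = |2601| = 2601; area = 2601/2; answer 2601/2
Step 4: W3 = 2601/2; threaded value p + q = 2603; r = -23; remainder = value at the root: 1*(-23)^4 - 3*(-23)^3 - 9*(-23)^2 - 7*(-23)^1 - 7 = (279841) + (36501) + (-4761) + (161) + (-7) = 311735; answer 311735

311735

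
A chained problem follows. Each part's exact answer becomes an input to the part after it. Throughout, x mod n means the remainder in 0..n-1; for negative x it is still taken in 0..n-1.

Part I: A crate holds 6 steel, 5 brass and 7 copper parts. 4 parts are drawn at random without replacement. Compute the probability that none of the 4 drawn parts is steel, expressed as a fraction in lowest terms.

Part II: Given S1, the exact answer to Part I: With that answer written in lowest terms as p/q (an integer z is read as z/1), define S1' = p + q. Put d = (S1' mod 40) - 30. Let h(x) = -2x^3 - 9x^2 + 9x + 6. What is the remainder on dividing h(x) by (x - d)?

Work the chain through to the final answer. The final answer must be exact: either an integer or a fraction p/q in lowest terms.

Part I: total draws C(18,4) = 3060; favorable C(12,4) = 495; P = 11/68; answer 11/68
Part II: S1 = 11/68; threaded value p + q = 79; d = 9; remainder = value at the root: -2*(9)^3 - 9*(9)^2 + 9*(9)^1 + 6 = (-1458) + (-729) + (81) + (6) = -2100; answer -2100

-2100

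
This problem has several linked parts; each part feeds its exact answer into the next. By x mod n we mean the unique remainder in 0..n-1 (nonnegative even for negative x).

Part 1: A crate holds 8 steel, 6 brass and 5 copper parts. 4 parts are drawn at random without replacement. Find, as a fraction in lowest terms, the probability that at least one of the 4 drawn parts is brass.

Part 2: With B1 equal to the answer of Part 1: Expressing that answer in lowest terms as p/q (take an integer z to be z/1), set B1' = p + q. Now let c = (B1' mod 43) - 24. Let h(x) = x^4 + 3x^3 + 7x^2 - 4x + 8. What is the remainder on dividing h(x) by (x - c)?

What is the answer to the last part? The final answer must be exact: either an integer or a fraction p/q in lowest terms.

552

Part 1: total draws C(19,4) = 3876; complement C(13,4) = 715; favorable 3876 - 715 = 3161; P = 3161/3876; answer 3161/3876
Part 2: B1 = 3161/3876; threaded value p + q = 7037; c = 4; remainder = value at the root: 1*(4)^4 + 3*(4)^3 + 7*(4)^2 - 4*(4)^1 + 8 = (256) + (192) + (112) + (-16) + (8) = 552; answer 552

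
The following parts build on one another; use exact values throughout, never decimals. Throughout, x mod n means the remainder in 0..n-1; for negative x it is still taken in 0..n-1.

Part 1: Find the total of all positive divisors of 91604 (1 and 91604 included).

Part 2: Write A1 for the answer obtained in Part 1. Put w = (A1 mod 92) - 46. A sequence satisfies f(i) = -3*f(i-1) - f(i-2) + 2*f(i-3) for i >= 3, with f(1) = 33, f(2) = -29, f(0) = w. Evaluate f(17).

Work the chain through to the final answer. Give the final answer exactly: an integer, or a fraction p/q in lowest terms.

Part 1: 91604 = 2^2 * 22901; sigma = (1 + 2 + 4) * (1 + 22901) = 7 * 22902 = 160314; answer 160314
Part 2: A1 = 160314; w = 4; f(3) = -3*(-29) - 1*(33) + 2*(4) = 62; iterating: f(3)=62, f(4)=-91, f(5)=153, f(6)=-244, f(7)=397, f(8)=-641, f(9)=1038, f(10)=-1679, f(11)=2717, f(12)=-4396, f(13)=7113, f(14)=-11509, f(15)=18622, f(16)=-30131, f(17)=48753; answer 48753

48753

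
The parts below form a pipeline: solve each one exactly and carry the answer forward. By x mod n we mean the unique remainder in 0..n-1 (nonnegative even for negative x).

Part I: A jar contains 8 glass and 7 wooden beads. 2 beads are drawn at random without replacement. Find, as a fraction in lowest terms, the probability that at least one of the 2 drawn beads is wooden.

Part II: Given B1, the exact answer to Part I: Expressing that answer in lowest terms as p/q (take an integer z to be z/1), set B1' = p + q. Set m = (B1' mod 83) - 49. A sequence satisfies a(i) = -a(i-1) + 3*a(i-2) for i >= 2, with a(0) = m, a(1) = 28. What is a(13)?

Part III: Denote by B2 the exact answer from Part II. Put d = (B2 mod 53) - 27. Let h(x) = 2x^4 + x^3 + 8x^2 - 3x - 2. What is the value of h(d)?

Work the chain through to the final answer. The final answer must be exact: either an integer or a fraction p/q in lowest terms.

56314

Part I: total draws C(15,2) = 105; complement C(8,2) = 28; favorable 105 - 28 = 77; P = 11/15; answer 11/15
Part II: B1 = 11/15; threaded value p + q = 26; m = -23; a(2) = -1*(28) + 3*(-23) = -97; iterating: a(2)=-97, a(3)=181, a(4)=-472, a(5)=1015, a(6)=-2431, a(7)=5476, a(8)=-12769, a(9)=29197, a(10)=-67504, a(11)=155095, a(12)=-357607, a(13)=822892; answer 822892
Part III: B2 = 822892; d = -13; 2*(-13)^4 + 1*(-13)^3 + 8*(-13)^2 - 3*(-13)^1 - 2 = (57122) + (-2197) + (1352) + (39) + (-2) = 56314; answer 56314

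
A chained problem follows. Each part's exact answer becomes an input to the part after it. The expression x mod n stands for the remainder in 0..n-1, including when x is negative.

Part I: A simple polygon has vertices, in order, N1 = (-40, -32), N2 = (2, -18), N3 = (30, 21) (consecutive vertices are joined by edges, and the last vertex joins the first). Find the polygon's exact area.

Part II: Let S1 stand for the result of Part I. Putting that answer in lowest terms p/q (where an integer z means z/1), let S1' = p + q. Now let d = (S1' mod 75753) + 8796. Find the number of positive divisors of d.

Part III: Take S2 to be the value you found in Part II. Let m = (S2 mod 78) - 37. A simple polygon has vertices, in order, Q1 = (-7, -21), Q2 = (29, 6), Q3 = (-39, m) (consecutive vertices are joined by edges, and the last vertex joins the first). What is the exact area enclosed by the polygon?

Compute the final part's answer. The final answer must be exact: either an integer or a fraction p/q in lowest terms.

Part I: cross terms: (-40*-18 - 2*-32)=784, (2*21 - 30*-18)=582, (30*-32 - -40*21)=-120; twice the area = |1246| = 1246; area = 623; answer 623
Part II: S1 = 623; threaded value p + q = 624; d = 9420; 9420 = 2^2 * 3 * 5 * 157; number of divisors = (2+1) * (1+1) * (1+1) * (1+1) = 24; answer 24
Part III: S2 = 24; m = -13; cross terms: (-7*6 - 29*-21)=567, (29*-13 - -39*6)=-143, (-39*-21 - -7*-13)=728; twice the area = |1152| = 1152; area = 576; answer 576

576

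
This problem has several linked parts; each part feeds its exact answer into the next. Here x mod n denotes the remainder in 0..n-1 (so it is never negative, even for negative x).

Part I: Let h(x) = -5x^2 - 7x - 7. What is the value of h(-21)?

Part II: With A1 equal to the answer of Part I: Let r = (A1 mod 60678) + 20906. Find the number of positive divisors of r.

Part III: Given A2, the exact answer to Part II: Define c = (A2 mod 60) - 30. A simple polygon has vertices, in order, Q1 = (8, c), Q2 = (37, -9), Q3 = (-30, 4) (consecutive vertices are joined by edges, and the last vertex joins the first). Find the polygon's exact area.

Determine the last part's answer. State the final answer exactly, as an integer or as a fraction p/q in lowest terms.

Part I: -5*(-21)^2 - 7*(-21)^1 - 7 = (-2205) + (147) + (-7) = -2065; answer -2065
Part II: A1 = -2065; r = 79519; 79519 = 11 * 7229; number of divisors = (1+1) * (1+1) = 4; answer 4
Part III: A2 = 4; c = -26; cross terms: (8*-9 - 37*-26)=890, (37*4 - -30*-9)=-122, (-30*-26 - 8*4)=748; twice the area = |1516| = 1516; area = 758; answer 758

758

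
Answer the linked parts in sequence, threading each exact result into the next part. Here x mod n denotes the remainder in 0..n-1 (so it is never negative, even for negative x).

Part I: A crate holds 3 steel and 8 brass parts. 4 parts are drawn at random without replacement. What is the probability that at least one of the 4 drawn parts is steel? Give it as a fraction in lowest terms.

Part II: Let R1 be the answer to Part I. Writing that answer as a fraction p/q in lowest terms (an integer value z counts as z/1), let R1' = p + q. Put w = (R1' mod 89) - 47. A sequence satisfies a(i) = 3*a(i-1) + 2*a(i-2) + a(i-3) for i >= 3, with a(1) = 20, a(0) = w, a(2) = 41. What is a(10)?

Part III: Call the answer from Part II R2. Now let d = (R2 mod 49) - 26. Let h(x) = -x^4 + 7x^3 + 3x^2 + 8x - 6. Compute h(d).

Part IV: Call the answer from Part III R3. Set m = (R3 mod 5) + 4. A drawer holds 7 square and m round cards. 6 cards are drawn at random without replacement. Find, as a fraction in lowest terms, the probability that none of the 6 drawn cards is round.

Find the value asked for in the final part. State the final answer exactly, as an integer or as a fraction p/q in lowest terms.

Part I: total draws C(11,4) = 330; complement C(8,4) = 70; favorable 330 - 70 = 260; P = 26/33; answer 26/33
Part II: R1 = 26/33; threaded value p + q = 59; w = 12; a(3) = 3*(41) + 2*(20) + 1*(12) = 175; iterating: a(3)=175, a(4)=627, a(5)=2272, a(6)=8245, a(7)=29906, a(8)=108480, a(9)=393497, a(10)=1427357; answer 1427357
Part III: R2 = 1427357; d = 10; -1*(10)^4 + 7*(10)^3 + 3*(10)^2 + 8*(10)^1 - 6 = (-10000) + (7000) + (300) + (80) + (-6) = -2626; answer -2626
Part IV: R3 = -2626; m = 8; total draws C(15,6) = 5005; favorable C(7,6) = 7; P = 1/715; answer 1/715

1/715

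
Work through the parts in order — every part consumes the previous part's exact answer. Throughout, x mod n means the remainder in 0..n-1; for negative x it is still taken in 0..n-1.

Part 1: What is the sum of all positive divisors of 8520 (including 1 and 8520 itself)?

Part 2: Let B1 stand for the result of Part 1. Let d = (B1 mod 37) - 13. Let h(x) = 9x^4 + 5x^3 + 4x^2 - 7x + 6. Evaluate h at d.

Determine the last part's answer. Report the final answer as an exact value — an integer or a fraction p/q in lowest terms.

23477

Part 1: 8520 = 2^3 * 3 * 5 * 71; sigma = (1 + 2 + 4 + 8) * (1 + 3) * (1 + 5) * (1 + 71) = 15 * 4 * 6 * 72 = 25920; answer 25920
Part 2: B1 = 25920; d = 7; 9*(7)^4 + 5*(7)^3 + 4*(7)^2 - 7*(7)^1 + 6 = (21609) + (1715) + (196) + (-49) + (6) = 23477; answer 23477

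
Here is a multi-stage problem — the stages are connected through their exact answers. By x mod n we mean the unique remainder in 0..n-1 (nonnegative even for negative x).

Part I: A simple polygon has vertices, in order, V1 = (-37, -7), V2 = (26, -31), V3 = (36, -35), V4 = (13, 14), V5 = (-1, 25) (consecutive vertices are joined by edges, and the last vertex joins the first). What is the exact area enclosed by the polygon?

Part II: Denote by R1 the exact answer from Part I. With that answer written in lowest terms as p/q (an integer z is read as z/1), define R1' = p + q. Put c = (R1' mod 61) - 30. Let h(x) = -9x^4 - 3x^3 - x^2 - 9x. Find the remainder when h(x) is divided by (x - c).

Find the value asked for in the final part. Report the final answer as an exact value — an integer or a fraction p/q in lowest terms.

-602512

Part I: cross terms: (-37*-31 - 26*-7)=1329, (26*-35 - 36*-31)=206, (36*14 - 13*-35)=959, (13*25 - -1*14)=339, (-1*-7 - -37*25)=932; twice the area = |3765| = 3765; area = 3765/2; answer 3765/2
Part II: R1 = 3765/2; threaded value p + q = 3767; c = 16; remainder = value at the root: -9*(16)^4 - 3*(16)^3 - 1*(16)^2 - 9*(16)^1 = (-589824) + (-12288) + (-256) + (-144) = -602512; answer -602512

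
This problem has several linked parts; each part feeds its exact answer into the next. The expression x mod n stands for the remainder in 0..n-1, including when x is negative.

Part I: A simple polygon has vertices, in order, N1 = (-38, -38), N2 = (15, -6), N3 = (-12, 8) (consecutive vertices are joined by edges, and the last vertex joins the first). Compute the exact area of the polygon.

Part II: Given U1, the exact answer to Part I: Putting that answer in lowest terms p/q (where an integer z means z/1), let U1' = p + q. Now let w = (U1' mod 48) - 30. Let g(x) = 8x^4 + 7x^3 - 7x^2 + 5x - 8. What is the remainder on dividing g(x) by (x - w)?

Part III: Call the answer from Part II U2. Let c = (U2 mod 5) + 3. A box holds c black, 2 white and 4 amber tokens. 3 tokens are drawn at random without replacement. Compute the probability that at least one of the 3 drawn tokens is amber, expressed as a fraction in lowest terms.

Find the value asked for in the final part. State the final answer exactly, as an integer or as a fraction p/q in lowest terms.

37/42

Part I: cross terms: (-38*-6 - 15*-38)=798, (15*8 - -12*-6)=48, (-12*-38 - -38*8)=760; twice the area = |1606| = 1606; area = 803; answer 803
Part II: U1 = 803; threaded value p + q = 804; w = 6; remainder = value at the root: 8*(6)^4 + 7*(6)^3 - 7*(6)^2 + 5*(6)^1 - 8 = (10368) + (1512) + (-252) + (30) + (-8) = 11650; answer 11650
Part III: U2 = 11650; c = 3; total draws C(9,3) = 84; complement C(5,3) = 10; favorable 84 - 10 = 74; P = 37/42; answer 37/42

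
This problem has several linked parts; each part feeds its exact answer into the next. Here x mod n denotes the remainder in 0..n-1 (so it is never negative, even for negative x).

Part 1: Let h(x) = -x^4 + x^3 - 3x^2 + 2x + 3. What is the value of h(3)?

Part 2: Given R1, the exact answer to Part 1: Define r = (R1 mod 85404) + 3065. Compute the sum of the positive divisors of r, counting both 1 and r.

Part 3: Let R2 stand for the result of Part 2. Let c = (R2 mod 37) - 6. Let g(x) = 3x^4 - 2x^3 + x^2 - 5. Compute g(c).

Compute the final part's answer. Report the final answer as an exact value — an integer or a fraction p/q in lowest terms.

1

Part 1: -1*(3)^4 + 1*(3)^3 - 3*(3)^2 + 2*(3)^1 + 3 = (-81) + (27) + (-27) + (6) + (3) = -72; answer -72
Part 2: R1 = -72; r = 88397; 88397 is prime, so its only divisors are 1 and 88397; sigma = 1 + 88397 = 88398; answer 88398
Part 3: R2 = 88398; c = -1; 3*(-1)^4 - 2*(-1)^3 + 1*(-1)^2 - 5 = (3) + (2) + (1) + (-5) = 1; answer 1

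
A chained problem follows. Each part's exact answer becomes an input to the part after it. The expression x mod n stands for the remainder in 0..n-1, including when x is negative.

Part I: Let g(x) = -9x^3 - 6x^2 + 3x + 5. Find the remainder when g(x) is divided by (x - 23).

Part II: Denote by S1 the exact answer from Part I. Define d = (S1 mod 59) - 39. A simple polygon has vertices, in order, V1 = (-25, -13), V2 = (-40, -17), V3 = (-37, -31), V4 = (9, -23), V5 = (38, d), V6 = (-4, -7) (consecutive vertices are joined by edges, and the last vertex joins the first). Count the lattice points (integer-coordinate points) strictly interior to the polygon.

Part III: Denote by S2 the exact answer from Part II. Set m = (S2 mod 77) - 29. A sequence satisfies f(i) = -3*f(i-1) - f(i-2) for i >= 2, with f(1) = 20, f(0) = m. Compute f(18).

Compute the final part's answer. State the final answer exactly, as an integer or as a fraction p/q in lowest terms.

Part I: remainder = value at the root: -9*(23)^3 - 6*(23)^2 + 3*(23)^1 + 5 = (-109503) + (-3174) + (69) + (5) = -112603; answer -112603
Part II: S1 = -112603; d = -11; cross terms: (-25*-17 - -40*-13)=-95, (-40*-31 - -37*-17)=611, (-37*-23 - 9*-31)=1130, (9*-11 - 38*-23)=775, (38*-7 - -4*-11)=-310, (-4*-13 - -25*-7)=-123; twice the area = |1988| = 1988; area = 994; boundary points = 1 + 1 + 2 + 1 + 2 + 3 = 10; strictly interior points = area - boundary/2 + 1 = 990; answer 990
Part III: S2 = 990; m = 37; f(2) = -3*(20) - 1*(37) = -97; iterating: f(2)=-97, f(3)=271, f(4)=-716, f(5)=1877, f(6)=-4915, f(7)=12868, f(8)=-33689, f(9)=88199, f(10)=-230908, f(11)=604525, f(12)=-1582667, f(13)=4143476, f(14)=-10847761, f(15)=28399807, f(16)=-74351660, f(17)=194655173, f(18)=-509613859; answer -509613859

-509613859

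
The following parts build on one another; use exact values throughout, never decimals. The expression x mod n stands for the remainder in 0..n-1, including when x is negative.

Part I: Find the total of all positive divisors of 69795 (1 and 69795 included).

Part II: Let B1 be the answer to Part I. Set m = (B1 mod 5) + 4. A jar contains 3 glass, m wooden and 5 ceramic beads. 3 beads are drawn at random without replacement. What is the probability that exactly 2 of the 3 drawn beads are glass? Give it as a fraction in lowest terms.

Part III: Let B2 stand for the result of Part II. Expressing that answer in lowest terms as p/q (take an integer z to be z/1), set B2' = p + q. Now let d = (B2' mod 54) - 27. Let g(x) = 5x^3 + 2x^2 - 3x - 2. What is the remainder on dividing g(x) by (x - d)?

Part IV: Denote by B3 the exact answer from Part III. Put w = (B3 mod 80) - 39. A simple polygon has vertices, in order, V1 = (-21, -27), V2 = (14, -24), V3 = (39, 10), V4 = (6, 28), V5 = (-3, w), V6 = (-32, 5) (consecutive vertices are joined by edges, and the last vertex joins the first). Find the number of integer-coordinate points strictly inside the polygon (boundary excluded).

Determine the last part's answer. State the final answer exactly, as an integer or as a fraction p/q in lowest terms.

1612

Part I: 69795 = 3^3 * 5 * 11 * 47; sigma = (1 + 3 + 9 + 27) * (1 + 5) * (1 + 11) * (1 + 47) = 40 * 6 * 12 * 48 = 138240; answer 138240
Part II: B1 = 138240; m = 4; total draws C(12,3) = 220; favorable C(3,2)*C(9,1) = 27; P = 27/220; answer 27/220
Part III: B2 = 27/220; threaded value p + q = 247; d = 4; remainder = value at the root: 5*(4)^3 + 2*(4)^2 - 3*(4)^1 - 2 = (320) + (32) + (-12) + (-2) = 338; answer 338
Part IV: B3 = 338; w = -21; cross terms: (-21*-24 - 14*-27)=882, (14*10 - 39*-24)=1076, (39*28 - 6*10)=1032, (6*-21 - -3*28)=-42, (-3*5 - -32*-21)=-687, (-32*-27 - -21*5)=969; twice the area = |3230| = 3230; area = 1615; boundary points = 1 + 1 + 3 + 1 + 1 + 1 = 8; strictly interior points = area - boundary/2 + 1 = 1612; answer 1612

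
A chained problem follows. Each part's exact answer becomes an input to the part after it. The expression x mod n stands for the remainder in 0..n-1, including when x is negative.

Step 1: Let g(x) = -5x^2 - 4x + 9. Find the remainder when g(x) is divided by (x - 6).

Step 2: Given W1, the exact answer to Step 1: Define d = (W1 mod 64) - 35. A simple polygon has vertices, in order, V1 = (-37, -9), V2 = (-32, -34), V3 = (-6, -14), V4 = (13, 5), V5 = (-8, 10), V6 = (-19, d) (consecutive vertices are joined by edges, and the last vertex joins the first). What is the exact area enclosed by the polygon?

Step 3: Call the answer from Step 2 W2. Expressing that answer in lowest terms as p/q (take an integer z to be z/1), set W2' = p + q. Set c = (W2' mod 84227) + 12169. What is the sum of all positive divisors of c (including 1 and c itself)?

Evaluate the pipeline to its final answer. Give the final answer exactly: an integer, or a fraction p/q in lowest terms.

Step 1: remainder = value at the root: -5*(6)^2 - 4*(6)^1 + 9 = (-180) + (-24) + (9) = -195; answer -195
Step 2: W1 = -195; d = 26; cross terms: (-37*-34 - -32*-9)=970, (-32*-14 - -6*-34)=244, (-6*5 - 13*-14)=152, (13*10 - -8*5)=170, (-8*26 - -19*10)=-18, (-19*-9 - -37*26)=1133; twice the area = |2651| = 2651; area = 2651/2; answer 2651/2
Step 3: W2 = 2651/2; threaded value p + q = 2653; c = 14822; 14822 = 2 * 7411; sigma = (1 + 2) * (1 + 7411) = 3 * 7412 = 22236; answer 22236

22236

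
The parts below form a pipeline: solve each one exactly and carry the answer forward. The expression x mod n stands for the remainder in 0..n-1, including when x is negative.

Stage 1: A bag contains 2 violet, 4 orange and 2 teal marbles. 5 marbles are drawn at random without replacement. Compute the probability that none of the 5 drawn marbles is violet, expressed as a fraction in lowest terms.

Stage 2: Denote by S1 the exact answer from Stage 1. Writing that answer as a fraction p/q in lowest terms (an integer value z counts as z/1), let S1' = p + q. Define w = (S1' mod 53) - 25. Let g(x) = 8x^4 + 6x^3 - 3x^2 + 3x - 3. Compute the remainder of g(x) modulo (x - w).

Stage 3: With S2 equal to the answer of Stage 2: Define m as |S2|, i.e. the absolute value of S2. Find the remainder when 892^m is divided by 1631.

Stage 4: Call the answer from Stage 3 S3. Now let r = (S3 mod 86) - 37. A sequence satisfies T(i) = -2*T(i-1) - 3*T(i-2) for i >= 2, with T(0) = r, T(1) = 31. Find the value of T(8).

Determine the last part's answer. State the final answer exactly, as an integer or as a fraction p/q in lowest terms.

-722

Stage 1: total draws C(8,5) = 56; favorable C(6,5) = 6; P = 3/28; answer 3/28
Stage 2: S1 = 3/28; threaded value p + q = 31; w = 6; remainder = value at the root: 8*(6)^4 + 6*(6)^3 - 3*(6)^2 + 3*(6)^1 - 3 = (10368) + (1296) + (-108) + (18) + (-3) = 11571; answer 11571
Stage 3: S2 = 11571; m = 11571; squarings mod 1631: 892^1=892, 892^2=1367, 892^4=1194, 892^8=142, 892^16=592, 892^32=1430, 892^64=1257, 892^128=1241, 892^256=417, 892^512=1003, 892^1024=1313, 892^2048=2, 892^4096=4, 892^8192=16; 892^11571 = 892^1 * 892^2 * 892^16 * 892^32 * 892^256 * 892^1024 * 892^2048 * 892^8192 = 97 (mod 1631); answer 97
Stage 4: S3 = 97; r = -26; T(2) = -2*(31) - 3*(-26) = 16; iterating: T(2)=16, T(3)=-125, T(4)=202, T(5)=-29, T(6)=-548, T(7)=1183, T(8)=-722; answer -722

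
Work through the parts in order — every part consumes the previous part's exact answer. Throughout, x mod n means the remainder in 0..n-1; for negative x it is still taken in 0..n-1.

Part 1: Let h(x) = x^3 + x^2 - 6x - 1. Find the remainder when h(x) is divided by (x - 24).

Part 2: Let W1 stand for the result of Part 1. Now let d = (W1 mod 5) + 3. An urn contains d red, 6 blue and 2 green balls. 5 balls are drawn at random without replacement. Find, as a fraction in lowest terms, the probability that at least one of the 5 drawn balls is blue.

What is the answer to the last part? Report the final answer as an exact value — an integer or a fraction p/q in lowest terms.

Part 1: remainder = value at the root: 1*(24)^3 + 1*(24)^2 - 6*(24)^1 - 1 = (13824) + (576) + (-144) + (-1) = 14255; answer 14255
Part 2: W1 = 14255; d = 3; total draws C(11,5) = 462; complement C(5,5) = 1; favorable 462 - 1 = 461; P = 461/462; answer 461/462

461/462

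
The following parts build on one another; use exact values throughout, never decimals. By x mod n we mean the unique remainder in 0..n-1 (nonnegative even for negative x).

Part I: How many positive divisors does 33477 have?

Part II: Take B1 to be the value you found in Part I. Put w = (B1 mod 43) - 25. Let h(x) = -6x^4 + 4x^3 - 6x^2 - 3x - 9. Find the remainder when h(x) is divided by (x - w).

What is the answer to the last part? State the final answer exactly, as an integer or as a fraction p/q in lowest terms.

-1206522

Part I: 33477 = 3 * 11159; number of divisors = (1+1) * (1+1) = 4; answer 4
Part II: B1 = 4; w = -21; remainder = value at the root: -6*(-21)^4 + 4*(-21)^3 - 6*(-21)^2 - 3*(-21)^1 - 9 = (-1166886) + (-37044) + (-2646) + (63) + (-9) = -1206522; answer -1206522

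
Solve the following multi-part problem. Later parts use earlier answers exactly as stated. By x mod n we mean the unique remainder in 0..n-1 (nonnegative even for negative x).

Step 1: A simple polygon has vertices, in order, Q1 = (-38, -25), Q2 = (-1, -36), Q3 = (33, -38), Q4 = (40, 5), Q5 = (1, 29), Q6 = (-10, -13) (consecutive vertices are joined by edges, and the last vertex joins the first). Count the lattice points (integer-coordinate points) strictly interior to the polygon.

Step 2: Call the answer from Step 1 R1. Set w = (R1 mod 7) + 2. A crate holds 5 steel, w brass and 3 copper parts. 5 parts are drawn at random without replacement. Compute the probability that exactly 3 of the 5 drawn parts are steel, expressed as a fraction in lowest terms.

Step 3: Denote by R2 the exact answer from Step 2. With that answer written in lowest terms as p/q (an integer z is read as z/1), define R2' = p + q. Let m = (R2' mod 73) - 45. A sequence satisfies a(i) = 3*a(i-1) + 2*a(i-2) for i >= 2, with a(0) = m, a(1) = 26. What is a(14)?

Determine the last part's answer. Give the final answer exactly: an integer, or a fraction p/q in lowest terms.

117303282

Step 1: cross terms: (-38*-36 - -1*-25)=1343, (-1*-38 - 33*-36)=1226, (33*5 - 40*-38)=1685, (40*29 - 1*5)=1155, (1*-13 - -10*29)=277, (-10*-25 - -38*-13)=-244; twice the area = |5442| = 5442; area = 2721; boundary points = 1 + 2 + 1 + 3 + 1 + 4 = 12; strictly interior points = area - boundary/2 + 1 = 2716; answer 2716
Step 2: R1 = 2716; w = 2; total draws C(10,5) = 252; favorable C(5,3)*C(5,2) = 100; P = 25/63; answer 25/63
Step 3: R2 = 25/63; threaded value p + q = 88; m = -30; a(2) = 3*(26) + 2*(-30) = 18; iterating: a(2)=18, a(3)=106, a(4)=354, a(5)=1274, a(6)=4530, a(7)=16138, a(8)=57474, a(9)=204698, a(10)=729042, a(11)=2596522, a(12)=9247650, a(13)=32935994, a(14)=117303282; answer 117303282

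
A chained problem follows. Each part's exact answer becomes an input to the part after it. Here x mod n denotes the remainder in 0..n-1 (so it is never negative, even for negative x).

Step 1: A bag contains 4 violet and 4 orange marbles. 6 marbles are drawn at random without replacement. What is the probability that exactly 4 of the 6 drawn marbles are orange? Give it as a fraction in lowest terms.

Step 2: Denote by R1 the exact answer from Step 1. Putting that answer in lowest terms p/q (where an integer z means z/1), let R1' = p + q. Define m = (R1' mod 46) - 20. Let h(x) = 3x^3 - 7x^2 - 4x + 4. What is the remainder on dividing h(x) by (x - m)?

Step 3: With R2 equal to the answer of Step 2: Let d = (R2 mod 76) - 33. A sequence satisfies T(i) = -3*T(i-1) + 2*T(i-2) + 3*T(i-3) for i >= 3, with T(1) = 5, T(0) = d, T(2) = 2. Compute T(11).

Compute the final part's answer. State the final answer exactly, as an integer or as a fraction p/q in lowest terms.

-418430

Step 1: total draws C(8,6) = 28; favorable C(4,4)*C(4,2) = 6; P = 3/14; answer 3/14
Step 2: R1 = 3/14; threaded value p + q = 17; m = -3; remainder = value at the root: 3*(-3)^3 - 7*(-3)^2 - 4*(-3)^1 + 4 = (-81) + (-63) + (12) + (4) = -128; answer -128
Step 3: R2 = -128; d = -9; T(3) = -3*(2) + 2*(5) + 3*(-9) = -23; iterating: T(3)=-23, T(4)=88, T(5)=-304, T(6)=1019, T(7)=-3401, T(8)=11329, T(9)=-37732, T(10)=125651, T(11)=-418430; answer -418430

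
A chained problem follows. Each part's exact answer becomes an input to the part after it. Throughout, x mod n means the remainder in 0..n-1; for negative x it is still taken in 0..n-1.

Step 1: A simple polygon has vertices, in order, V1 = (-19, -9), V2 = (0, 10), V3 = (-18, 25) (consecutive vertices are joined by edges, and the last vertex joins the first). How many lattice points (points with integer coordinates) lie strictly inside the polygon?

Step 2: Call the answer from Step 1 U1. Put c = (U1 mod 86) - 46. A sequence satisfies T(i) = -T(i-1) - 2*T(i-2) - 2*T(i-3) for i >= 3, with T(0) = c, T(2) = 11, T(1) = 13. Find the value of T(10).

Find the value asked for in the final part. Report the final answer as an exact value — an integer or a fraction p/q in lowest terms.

Step 1: cross terms: (-19*10 - 0*-9)=-190, (0*25 - -18*10)=180, (-18*-9 - -19*25)=637; twice the area = |627| = 627; area = 627/2; boundary points = 19 + 3 + 1 = 23; strictly interior points = area - boundary/2 + 1 = 303; answer 303
Step 2: U1 = 303; c = -1; T(3) = -1*(11) - 2*(13) - 2*(-1) = -35; iterating: T(3)=-35, T(4)=-13, T(5)=61, T(6)=35, T(7)=-131, T(8)=-61, T(9)=253, T(10)=131; answer 131

131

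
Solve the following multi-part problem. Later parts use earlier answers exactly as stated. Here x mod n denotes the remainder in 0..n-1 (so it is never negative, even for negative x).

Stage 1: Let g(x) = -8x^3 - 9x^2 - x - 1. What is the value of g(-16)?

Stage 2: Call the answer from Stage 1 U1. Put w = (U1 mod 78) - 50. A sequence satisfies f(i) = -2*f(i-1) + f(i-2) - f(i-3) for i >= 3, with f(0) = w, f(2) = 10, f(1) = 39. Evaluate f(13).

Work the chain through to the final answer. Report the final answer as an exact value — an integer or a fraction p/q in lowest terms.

178665

Stage 1: -8*(-16)^3 - 9*(-16)^2 - 1*(-16)^1 - 1 = (32768) + (-2304) + (16) + (-1) = 30479; answer 30479
Stage 2: U1 = 30479; w = 9; f(3) = -2*(10) + 1*(39) - 1*(9) = 10; iterating: f(3)=10, f(4)=-49, f(5)=98, f(6)=-255, f(7)=657, f(8)=-1667, f(9)=4246, f(10)=-10816, f(11)=27545, f(12)=-70152, f(13)=178665; answer 178665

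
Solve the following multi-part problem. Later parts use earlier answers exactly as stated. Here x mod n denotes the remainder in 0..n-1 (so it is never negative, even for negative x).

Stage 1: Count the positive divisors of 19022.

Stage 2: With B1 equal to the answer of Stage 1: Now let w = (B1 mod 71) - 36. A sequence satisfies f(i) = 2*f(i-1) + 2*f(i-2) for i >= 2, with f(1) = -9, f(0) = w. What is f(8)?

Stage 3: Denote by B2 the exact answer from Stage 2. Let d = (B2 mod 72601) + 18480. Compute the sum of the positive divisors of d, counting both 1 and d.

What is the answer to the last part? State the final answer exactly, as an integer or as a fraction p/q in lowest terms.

Stage 1: 19022 = 2 * 9511; number of divisors = (1+1) * (1+1) = 4; answer 4
Stage 2: B1 = 4; w = -32; f(2) = 2*(-9) + 2*(-32) = -82; iterating: f(2)=-82, f(3)=-182, f(4)=-528, f(5)=-1420, f(6)=-3896, f(7)=-10632, f(8)=-29056; answer -29056
Stage 3: B2 = -29056; d = 62025; 62025 = 3 * 5^2 * 827; sigma = (1 + 3) * (1 + 5 + 25) * (1 + 827) = 4 * 31 * 828 = 102672; answer 102672

102672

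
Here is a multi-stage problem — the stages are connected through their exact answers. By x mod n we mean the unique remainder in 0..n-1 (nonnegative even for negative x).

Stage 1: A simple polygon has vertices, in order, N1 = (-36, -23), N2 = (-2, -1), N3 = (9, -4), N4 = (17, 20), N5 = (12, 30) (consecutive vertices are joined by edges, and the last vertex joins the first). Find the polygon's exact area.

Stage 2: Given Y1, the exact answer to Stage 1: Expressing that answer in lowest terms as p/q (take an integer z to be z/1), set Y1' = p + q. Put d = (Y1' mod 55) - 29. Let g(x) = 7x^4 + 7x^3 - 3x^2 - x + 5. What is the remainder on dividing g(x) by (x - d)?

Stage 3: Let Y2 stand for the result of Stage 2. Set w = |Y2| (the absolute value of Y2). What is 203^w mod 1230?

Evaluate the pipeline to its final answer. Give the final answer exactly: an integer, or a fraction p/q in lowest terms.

Stage 1: cross terms: (-36*-1 - -2*-23)=-10, (-2*-4 - 9*-1)=17, (9*20 - 17*-4)=248, (17*30 - 12*20)=270, (12*-23 - -36*30)=804; twice the area = |1329| = 1329; area = 1329/2; answer 1329/2
Stage 2: Y1 = 1329/2; threaded value p + q = 1331; d = -18; remainder = value at the root: 7*(-18)^4 + 7*(-18)^3 - 3*(-18)^2 - 1*(-18)^1 + 5 = (734832) + (-40824) + (-972) + (18) + (5) = 693059; answer 693059
Stage 3: Y2 = 693059; w = 693059; squarings mod 1230: 203^1=203, 203^2=619, 203^4=631, 203^8=871, 203^16=961, 203^32=1021, 203^64=631, 203^128=871, 203^256=961, 203^512=1021, 203^1024=631, 203^2048=871, 203^4096=961, 203^8192=1021, 203^16384=631, 203^32768=871, 203^65536=961, 203^131072=1021, 203^262144=631, 203^524288=871; 203^693059 = 203^1 * 203^2 * 203^64 * 203^256 * 203^512 * 203^4096 * 203^32768 * 203^131072 * 203^524288 = 1127 (mod 1230); answer 1127

1127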